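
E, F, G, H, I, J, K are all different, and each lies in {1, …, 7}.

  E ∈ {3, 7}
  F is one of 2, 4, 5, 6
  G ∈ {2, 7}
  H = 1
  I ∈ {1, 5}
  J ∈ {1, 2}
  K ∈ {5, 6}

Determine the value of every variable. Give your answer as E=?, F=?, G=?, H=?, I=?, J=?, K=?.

H has just one choice, so H = 1. Eliminate 1 elsewhere: I, J.
I's domain is down to {5}, so I = 5. So F, K can't be 5.
J has just one choice, so J = 2. Strike 2 from F, G.
K must be 6 (only option left). Eliminate 6 elsewhere: F.
F must be 4 (only option left).
That leaves G = 7. Eliminate 7 elsewhere: E.
E must be 3 (only option left).

E=3, F=4, G=7, H=1, I=5, J=2, K=6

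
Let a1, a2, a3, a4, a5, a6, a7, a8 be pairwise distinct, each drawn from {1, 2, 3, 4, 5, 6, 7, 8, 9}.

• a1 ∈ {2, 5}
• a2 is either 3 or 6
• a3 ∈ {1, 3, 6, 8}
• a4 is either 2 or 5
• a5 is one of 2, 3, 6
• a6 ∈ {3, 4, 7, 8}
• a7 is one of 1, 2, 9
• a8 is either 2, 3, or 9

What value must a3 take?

8

a1 and a4 between them cover only {2, 5} — a naked pair. Remove those values from a5, a7, a8.
a2 and a5 between them cover only {3, 6} — a naked pair. Remove those values from a3, a6, a8.
a8's domain is down to {9}, so a8 = 9. Strike 9 from a7.
a7's domain is down to {1}, so a7 = 1. So a3 can't be 1.
So a3 = 8.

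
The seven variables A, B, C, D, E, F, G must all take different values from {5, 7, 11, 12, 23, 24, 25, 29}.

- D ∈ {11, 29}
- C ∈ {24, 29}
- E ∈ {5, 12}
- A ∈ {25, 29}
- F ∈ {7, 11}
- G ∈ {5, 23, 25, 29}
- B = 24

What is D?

B must be 24 (only option left). Eliminate 24 elsewhere: C.
C must be 29 (only option left). Eliminate 29 elsewhere: A, D, G.
So D = 11.

11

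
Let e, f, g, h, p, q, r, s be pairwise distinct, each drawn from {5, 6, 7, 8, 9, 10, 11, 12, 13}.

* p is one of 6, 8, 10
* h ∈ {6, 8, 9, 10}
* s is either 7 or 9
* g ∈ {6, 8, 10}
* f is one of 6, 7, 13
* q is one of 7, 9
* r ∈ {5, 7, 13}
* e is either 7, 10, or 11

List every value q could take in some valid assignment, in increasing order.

7, 9

The 8 variables draw from only 8 values {5, 6, 7, 8, 9, 10, 11, 13}, so each is used; only r can be 5, hence r = 5.
The 7 still-open variables draw from only 7 values {6, 7, 8, 9, 10, 11, 13}, so each is used; only e can be 11, hence e = 11.
The 6 still-open variables together cover exactly {6, 7, 8, 9, 10, 13} — 6 values for 6 variables — and 13 appears only in f's list, so f = 13.
q and s share exactly the 2 values {7, 9}; by pigeonhole those values go to them, so strike 7, 9 from h.
No further eliminations apply; q can still be any of 7, 9.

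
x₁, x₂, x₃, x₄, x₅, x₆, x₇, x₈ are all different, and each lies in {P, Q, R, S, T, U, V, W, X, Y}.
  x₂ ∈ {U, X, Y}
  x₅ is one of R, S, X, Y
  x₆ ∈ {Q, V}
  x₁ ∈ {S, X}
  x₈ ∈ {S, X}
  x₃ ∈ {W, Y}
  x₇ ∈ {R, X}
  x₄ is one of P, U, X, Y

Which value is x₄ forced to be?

P

x₁ and x₈ between them cover only {S, X} — a naked pair. Remove those values from x₂, x₄, x₅, x₇.
x₇ must be R (only option left). So x₅ can't be R.
x₅ must be Y (only option left). So x₂, x₃, x₄ can't be Y.
x₂ must be U (only option left). So x₄ can't be U.
So x₄ = P.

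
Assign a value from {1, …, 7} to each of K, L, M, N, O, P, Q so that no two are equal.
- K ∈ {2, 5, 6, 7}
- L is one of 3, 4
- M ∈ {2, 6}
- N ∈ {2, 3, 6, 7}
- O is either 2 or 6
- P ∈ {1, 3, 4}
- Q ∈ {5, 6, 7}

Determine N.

3

The 7 variables together cover exactly {1, 2, 3, 4, 5, 6, 7} — 7 values for 7 variables — and 1 appears only in P's list, so P = 1.
The 6 still-open variables together cover exactly {2, 3, 4, 5, 6, 7} — 6 values for 6 variables — and 4 appears only in L's list, so L = 4.
Among the 5 still-open variables, 3 fits only N (and all 5 values in {2, 3, 5, 6, 7} must be used), so N = 3.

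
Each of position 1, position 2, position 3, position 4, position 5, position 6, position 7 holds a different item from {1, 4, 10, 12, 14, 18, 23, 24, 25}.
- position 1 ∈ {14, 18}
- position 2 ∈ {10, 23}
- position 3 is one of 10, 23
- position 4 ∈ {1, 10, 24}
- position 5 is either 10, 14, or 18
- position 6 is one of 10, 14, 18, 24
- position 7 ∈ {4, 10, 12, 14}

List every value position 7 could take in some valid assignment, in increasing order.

The 2 variables position 2 and position 3 are confined to {10, 23}, which locks those values in; drop them from position 4, position 5, position 6, position 7.
position 1 and position 5 share exactly the 2 values {14, 18}; by pigeonhole those values go to them, so strike 14, 18 from position 6, position 7.
position 6 must be 24 (only option left). So position 4 can't be 24.
position 4 has just one choice, so position 4 = 1.
No further eliminations apply; position 7 can still be any of 4, 12.

4, 12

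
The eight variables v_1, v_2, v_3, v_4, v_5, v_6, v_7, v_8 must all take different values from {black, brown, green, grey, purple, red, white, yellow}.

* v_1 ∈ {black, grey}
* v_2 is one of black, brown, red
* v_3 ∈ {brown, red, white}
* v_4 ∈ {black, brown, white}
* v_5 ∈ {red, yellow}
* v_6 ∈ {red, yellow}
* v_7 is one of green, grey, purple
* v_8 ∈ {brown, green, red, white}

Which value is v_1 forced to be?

The 8 variables draw from only 8 values {black, brown, green, grey, purple, red, white, yellow}, so each is used; only v_7 can be purple, hence v_7 = purple.
Among the 7 still-open variables, green fits only v_8 (and all 7 values in {black, brown, green, grey, red, white, yellow} must be used), so v_8 = green.
Among the 6 still-open variables, grey fits only v_1 (and all 6 values in {black, brown, grey, red, white, yellow} must be used), so v_1 = grey.

grey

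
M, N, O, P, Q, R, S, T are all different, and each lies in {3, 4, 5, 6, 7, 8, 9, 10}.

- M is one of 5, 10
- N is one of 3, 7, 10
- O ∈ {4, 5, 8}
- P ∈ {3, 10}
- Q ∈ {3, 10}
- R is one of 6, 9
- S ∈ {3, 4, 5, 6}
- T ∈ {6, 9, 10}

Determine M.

5

The 8 variables together cover exactly {3, 4, 5, 6, 7, 8, 9, 10} — 8 values for 8 variables — and 7 appears only in N's list, so N = 7.
Among the 7 still-open variables, 8 fits only O (and all 7 values in {3, 4, 5, 6, 8, 9, 10} must be used), so O = 8.
The 6 still-open variables together cover exactly {3, 4, 5, 6, 9, 10} — 6 values for 6 variables — and 4 appears only in S's list, so S = 4.
Among the 5 still-open variables, 5 fits only M (and all 5 values in {3, 5, 6, 9, 10} must be used), so M = 5.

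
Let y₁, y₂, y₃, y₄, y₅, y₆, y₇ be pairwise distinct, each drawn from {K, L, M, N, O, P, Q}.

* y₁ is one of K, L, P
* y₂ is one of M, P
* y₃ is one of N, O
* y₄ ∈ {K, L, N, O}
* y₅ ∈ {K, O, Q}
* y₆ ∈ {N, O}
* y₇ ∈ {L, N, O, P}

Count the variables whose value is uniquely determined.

The 7 variables draw from only 7 values {K, L, M, N, O, P, Q}, so each is used; only y₂ can be M, hence y₂ = M.
The 6 still-open variables draw from only 6 values {K, L, N, O, P, Q}, so each is used; only y₅ can be Q, hence y₅ = Q.
y₃ and y₆ share exactly the 2 values {N, O}; by pigeonhole those values go to them, so strike N, O from y₄, y₇.
Determined: y₂=M, y₅=Q. The other variables each still have more than one consistent value. That makes 2.

2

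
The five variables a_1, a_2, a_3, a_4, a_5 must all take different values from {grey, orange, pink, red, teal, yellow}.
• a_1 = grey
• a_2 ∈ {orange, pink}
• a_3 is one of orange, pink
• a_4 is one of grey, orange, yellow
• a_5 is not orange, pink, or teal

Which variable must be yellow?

a_1 must be grey (only option left). So a_4, a_5 can't be grey.
Among the 4 still-open variables, red fits only a_5 (and all 4 values in {orange, pink, red, yellow} must be used), so a_5 = red.
The 3 still-open variables draw from only 3 values {orange, pink, yellow}, so each is used; only a_4 can be yellow, hence a_4 = yellow.

a_4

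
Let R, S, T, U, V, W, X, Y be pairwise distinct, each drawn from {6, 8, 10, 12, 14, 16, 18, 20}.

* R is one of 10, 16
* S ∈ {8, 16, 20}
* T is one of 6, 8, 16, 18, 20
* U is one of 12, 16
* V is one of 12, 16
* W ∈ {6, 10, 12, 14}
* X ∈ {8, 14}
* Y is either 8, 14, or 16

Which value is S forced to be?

Among the 8 variables, 18 fits only T (and all 8 values in {6, 8, 10, 12, 14, 16, 18, 20} must be used), so T = 18.
The 7 still-open variables together cover exactly {6, 8, 10, 12, 14, 16, 20} — 7 values for 7 variables — and 6 appears only in W's list, so W = 6.
The 6 still-open variables together cover exactly {8, 10, 12, 14, 16, 20} — 6 values for 6 variables — and 10 appears only in R's list, so R = 10.
The 5 still-open variables draw from only 5 values {8, 12, 14, 16, 20}, so each is used; only S can be 20, hence S = 20.

20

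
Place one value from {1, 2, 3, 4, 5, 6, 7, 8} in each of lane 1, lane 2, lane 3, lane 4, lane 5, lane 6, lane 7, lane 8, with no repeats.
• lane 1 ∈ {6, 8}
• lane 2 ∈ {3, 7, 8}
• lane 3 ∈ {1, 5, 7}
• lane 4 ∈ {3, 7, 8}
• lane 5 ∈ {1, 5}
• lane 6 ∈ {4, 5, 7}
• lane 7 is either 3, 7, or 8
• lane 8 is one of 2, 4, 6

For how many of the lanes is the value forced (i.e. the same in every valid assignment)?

Among the 8 variables, 2 fits only lane 8 (and all 8 values in {1, 2, 3, 4, 5, 6, 7, 8} must be used), so lane 8 = 2.
The 7 still-open variables together cover exactly {1, 3, 4, 5, 6, 7, 8} — 7 values for 7 variables — and 4 appears only in lane 6's list, so lane 6 = 4.
The 6 still-open variables draw from only 6 values {1, 3, 5, 6, 7, 8}, so each is used; only lane 1 can be 6, hence lane 1 = 6.
lane 2, lane 4, lane 7 share exactly the 3 values {3, 7, 8}; by pigeonhole those values go to them, so strike 3, 7, 8 from lane 3.
Determined: lane 1=6, lane 6=4, lane 8=2. The other lanes each still have more than one consistent value. That makes 3.

3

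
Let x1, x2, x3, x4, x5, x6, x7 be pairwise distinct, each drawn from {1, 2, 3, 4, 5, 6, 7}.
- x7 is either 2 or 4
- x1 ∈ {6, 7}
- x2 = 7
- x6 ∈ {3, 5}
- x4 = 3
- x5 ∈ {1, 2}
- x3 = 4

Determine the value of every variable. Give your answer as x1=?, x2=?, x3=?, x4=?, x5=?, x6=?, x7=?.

x2 must be 7 (only option left). Strike 7 from x1.
That leaves x3 = 4. So x7 can't be 4.
x4's domain is down to {3}, so x4 = 3. Strike 3 from x6.
x6 has just one choice, so x6 = 5.
x7 has just one choice, so x7 = 2. Eliminate 2 elsewhere: x5.
x1 has just one choice, so x1 = 6.
x5 has just one choice, so x5 = 1.

x1=6, x2=7, x3=4, x4=3, x5=1, x6=5, x7=2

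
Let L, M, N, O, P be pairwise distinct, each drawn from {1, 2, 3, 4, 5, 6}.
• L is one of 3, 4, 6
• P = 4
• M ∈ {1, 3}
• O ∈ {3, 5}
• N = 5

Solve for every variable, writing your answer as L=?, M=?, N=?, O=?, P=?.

N has just one choice, so N = 5. Strike 5 from O.
O has just one choice, so O = 3. Remove 3 from L, M.
P has just one choice, so P = 4. Strike 4 from L.
L's domain is down to {6}, so L = 6.
M must be 1 (only option left).

L=6, M=1, N=5, O=3, P=4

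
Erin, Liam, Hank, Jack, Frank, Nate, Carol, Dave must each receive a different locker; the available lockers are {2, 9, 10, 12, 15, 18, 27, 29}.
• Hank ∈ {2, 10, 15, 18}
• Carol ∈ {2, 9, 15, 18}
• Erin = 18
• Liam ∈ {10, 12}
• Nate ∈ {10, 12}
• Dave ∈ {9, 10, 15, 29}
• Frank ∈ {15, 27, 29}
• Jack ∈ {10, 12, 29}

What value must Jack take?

Erin has just one choice, so Erin = 18. Strike 18 from Hank, Carol.
Among the 7 still-open variables, 27 fits only Frank (and all 7 values in {2, 9, 10, 12, 15, 27, 29} must be used), so Frank = 27.
Liam and Nate share exactly the 2 values {10, 12}; by pigeonhole those values go to them, so strike 10, 12 from Hank, Jack, Dave.
So Jack = 29.

29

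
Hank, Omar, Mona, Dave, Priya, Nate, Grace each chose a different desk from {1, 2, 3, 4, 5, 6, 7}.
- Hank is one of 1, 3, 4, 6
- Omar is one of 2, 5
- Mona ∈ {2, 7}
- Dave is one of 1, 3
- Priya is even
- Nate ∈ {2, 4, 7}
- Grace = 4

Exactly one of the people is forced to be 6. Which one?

Priya

Grace has just one choice, so Grace = 4. Eliminate 4 elsewhere: Hank, Priya, Nate.
Among the 6 still-open variables, 5 fits only Omar (and all 6 values in {1, 2, 3, 5, 6, 7} must be used), so Omar = 5.
Mona and Nate between them cover only {2, 7} — a naked pair. Remove those values from Priya.
So 6 goes to Priya.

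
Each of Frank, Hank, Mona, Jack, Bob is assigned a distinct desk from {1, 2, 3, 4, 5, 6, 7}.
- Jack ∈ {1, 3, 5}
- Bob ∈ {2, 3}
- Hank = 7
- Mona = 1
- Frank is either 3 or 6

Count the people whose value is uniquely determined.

Hank's domain is down to {7}, so Hank = 7.
Mona must be 1 (only option left). So Jack can't be 1.
Determined: Hank=7, Mona=1. The other people each still have more than one consistent value. That makes 2.

2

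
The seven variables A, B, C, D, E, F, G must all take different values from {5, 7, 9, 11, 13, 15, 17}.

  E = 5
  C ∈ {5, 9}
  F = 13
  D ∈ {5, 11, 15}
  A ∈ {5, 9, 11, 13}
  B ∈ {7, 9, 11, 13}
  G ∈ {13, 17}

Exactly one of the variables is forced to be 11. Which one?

A

E has just one choice, so E = 5. Strike 5 from A, C, D.
F's domain is down to {13}, so F = 13. So A, B, G can't be 13.
G has just one choice, so G = 17.
C has just one choice, so C = 9. Strike 9 from A, B.
So 11 goes to A.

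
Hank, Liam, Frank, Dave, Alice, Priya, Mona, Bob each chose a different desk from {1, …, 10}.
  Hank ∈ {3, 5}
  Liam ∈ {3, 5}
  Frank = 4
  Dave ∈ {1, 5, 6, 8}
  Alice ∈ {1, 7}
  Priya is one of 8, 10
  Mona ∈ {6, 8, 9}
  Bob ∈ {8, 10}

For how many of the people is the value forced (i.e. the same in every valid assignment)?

Frank's domain is down to {4}, so Frank = 4.
Hank and Liam share exactly the 2 values {3, 5}; by pigeonhole those values go to them, so strike 3, 5 from Dave.
Priya and Bob share exactly the 2 values {8, 10}; by pigeonhole those values go to them, so strike 8, 10 from Dave, Mona.
Determined: Frank=4. The other people each still have more than one consistent value. That makes 1.

1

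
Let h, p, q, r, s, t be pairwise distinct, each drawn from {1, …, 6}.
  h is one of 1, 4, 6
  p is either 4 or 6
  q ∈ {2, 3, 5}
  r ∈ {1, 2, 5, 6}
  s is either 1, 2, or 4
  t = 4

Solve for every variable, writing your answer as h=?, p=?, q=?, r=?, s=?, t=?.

t has just one choice, so t = 4. So h, p, s can't be 4.
p's domain is down to {6}, so p = 6. Remove 6 from h, r.
h's domain is down to {1}, so h = 1. Strike 1 from r, s.
s has just one choice, so s = 2. So q, r can't be 2.
r must be 5 (only option left). So q can't be 5.
q must be 3 (only option left).

h=1, p=6, q=3, r=5, s=2, t=4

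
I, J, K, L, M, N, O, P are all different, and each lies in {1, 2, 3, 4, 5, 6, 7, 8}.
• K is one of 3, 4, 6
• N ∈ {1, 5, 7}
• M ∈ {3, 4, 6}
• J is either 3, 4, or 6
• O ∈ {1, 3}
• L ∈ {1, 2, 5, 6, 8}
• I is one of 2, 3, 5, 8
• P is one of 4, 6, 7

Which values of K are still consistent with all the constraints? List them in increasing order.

3, 4, 6

J, K, M between them cover only {3, 4, 6} — a naked triple. Remove those values from I, L, O, P.
O has just one choice, so O = 1. Strike 1 from L, N.
P's domain is down to {7}, so P = 7. Remove 7 from N.
N has just one choice, so N = 5. Eliminate 5 elsewhere: I, L.
No further eliminations apply; K can still be any of 3, 4, 6.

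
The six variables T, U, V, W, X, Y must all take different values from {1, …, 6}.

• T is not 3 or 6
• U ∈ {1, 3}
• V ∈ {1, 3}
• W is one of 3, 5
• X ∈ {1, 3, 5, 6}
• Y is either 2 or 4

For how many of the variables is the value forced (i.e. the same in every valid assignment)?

2

The 6 variables together cover exactly {1, 2, 3, 4, 5, 6} — 6 values for 6 variables — and 6 appears only in X's list, so X = 6.
U and V between them cover only {1, 3} — a naked pair. Remove those values from T, W.
W has just one choice, so W = 5. Strike 5 from T.
Determined: W=5, X=6. The other variables each still have more than one consistent value. That makes 2.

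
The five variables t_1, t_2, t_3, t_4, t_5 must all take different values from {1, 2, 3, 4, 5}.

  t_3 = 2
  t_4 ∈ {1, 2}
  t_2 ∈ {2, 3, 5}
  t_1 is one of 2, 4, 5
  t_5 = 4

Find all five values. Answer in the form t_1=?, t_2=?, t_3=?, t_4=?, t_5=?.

t_3 has just one choice, so t_3 = 2. So t_1, t_2, t_4 can't be 2.
t_4's domain is down to {1}, so t_4 = 1.
t_5 must be 4 (only option left). Remove 4 from t_1.
t_1's domain is down to {5}, so t_1 = 5. So t_2 can't be 5.
t_2's domain is down to {3}, so t_2 = 3.

t_1=5, t_2=3, t_3=2, t_4=1, t_5=4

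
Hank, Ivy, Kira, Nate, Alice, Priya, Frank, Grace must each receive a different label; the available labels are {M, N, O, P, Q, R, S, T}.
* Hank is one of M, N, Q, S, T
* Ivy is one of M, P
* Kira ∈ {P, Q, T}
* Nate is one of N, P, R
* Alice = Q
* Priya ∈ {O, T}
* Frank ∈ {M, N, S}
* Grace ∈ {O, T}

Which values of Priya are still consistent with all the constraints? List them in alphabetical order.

O, T

Alice must be Q (only option left). Strike Q from Hank, Kira.
The 7 still-open variables together cover exactly {M, N, O, P, R, S, T} — 7 values for 7 variables — and R appears only in Nate's list, so Nate = R.
Priya and Grace between them cover only {O, T} — a naked pair. Remove those values from Hank, Kira.
That leaves Kira = P. Strike P from Ivy.
That leaves Ivy = M. Eliminate M elsewhere: Hank, Frank.
No further eliminations apply; Priya can still be any of O, T.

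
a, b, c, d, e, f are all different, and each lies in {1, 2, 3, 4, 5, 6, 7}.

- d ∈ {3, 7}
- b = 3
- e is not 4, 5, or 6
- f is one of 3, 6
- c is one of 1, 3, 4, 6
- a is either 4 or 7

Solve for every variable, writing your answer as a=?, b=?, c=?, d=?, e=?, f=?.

b must be 3 (only option left). Eliminate 3 elsewhere: c, d, e, f.
d's domain is down to {7}, so d = 7. Strike 7 from a, e.
f has just one choice, so f = 6. Strike 6 from c.
That leaves a = 4. Eliminate 4 elsewhere: c.
That leaves c = 1. So e can't be 1.
e has just one choice, so e = 2.

a=4, b=3, c=1, d=7, e=2, f=6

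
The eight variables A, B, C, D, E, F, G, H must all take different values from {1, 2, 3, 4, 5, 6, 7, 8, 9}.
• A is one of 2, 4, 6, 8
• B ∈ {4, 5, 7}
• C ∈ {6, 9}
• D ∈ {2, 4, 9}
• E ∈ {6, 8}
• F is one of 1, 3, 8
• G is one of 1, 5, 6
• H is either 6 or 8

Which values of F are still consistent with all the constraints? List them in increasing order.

E and H between them cover only {6, 8} — a naked pair. Remove those values from A, C, F, G.
That leaves C = 9. So D can't be 9.
A and D share exactly the 2 values {2, 4}; by pigeonhole those values go to them, so strike 2, 4 from B.
No further eliminations apply; F can still be any of 1, 3.

1, 3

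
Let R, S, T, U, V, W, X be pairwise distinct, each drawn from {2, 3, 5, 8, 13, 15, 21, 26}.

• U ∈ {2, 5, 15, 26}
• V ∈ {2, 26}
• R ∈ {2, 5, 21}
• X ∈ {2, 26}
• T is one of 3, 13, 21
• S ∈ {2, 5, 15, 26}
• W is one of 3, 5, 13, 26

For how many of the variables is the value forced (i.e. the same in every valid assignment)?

1

The 2 variables V and X are confined to {2, 26}, which locks those values in; drop them from R, S, U, W.
S and U share exactly the 2 values {5, 15}; by pigeonhole those values go to them, so strike 5, 15 from R, W.
That leaves R = 21. Remove 21 from T.
Determined: R=21. The other variables each still have more than one consistent value. That makes 1.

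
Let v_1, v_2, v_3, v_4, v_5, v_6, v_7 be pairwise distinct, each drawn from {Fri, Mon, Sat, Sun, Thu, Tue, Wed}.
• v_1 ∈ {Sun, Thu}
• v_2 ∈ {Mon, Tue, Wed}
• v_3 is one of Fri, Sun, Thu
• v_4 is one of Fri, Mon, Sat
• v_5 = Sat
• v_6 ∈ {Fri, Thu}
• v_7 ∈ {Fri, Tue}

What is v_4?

v_5 has just one choice, so v_5 = Sat. Eliminate Sat elsewhere: v_4.
The 6 still-open variables draw from only 6 values {Fri, Mon, Sun, Thu, Tue, Wed}, so each is used; only v_2 can be Wed, hence v_2 = Wed.
The 5 still-open variables draw from only 5 values {Fri, Mon, Sun, Thu, Tue}, so each is used; only v_4 can be Mon, hence v_4 = Mon.

Mon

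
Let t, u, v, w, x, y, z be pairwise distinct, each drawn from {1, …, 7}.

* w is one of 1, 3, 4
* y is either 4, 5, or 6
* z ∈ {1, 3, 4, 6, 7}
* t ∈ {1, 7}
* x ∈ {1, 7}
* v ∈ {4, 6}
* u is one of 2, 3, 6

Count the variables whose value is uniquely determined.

2

Among the 7 variables, 2 fits only u (and all 7 values in {1, 2, 3, 4, 5, 6, 7} must be used), so u = 2.
The 6 still-open variables together cover exactly {1, 3, 4, 5, 6, 7} — 6 values for 6 variables — and 5 appears only in y's list, so y = 5.
The 2 variables t and x are confined to {1, 7}, which locks those values in; drop them from w, z.
Determined: u=2, y=5. The other variables each still have more than one consistent value. That makes 2.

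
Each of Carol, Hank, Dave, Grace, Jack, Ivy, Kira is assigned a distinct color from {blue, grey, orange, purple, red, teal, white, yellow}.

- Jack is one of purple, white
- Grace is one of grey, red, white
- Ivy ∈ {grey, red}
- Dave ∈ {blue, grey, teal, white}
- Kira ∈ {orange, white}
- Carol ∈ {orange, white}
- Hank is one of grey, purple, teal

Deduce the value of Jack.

Among the 7 variables, blue fits only Dave (and all 7 values in {blue, grey, orange, purple, red, teal, white} must be used), so Dave = blue.
The 6 still-open variables draw from only 6 values {grey, orange, purple, red, teal, white}, so each is used; only Hank can be teal, hence Hank = teal.
The 5 still-open variables together cover exactly {grey, orange, purple, red, white} — 5 values for 5 variables — and purple appears only in Jack's list, so Jack = purple.

purple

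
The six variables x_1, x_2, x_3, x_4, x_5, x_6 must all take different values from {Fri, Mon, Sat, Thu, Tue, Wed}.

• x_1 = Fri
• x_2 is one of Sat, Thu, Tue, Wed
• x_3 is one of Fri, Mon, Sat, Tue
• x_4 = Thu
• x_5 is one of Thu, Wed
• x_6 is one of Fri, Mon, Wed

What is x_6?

x_1 must be Fri (only option left). Strike Fri from x_3, x_6.
That leaves x_4 = Thu. So x_2, x_5 can't be Thu.
That leaves x_5 = Wed. So x_2, x_6 can't be Wed.
So x_6 = Mon.

Mon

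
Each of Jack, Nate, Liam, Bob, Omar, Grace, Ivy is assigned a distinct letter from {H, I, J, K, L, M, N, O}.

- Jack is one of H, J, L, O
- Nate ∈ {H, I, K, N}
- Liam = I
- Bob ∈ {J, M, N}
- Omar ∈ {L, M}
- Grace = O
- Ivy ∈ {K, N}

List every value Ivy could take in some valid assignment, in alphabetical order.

K, N

Liam must be I (only option left). Strike I from Nate.
Grace has just one choice, so Grace = O. So Jack can't be O.
No further eliminations apply; Ivy can still be any of K, N.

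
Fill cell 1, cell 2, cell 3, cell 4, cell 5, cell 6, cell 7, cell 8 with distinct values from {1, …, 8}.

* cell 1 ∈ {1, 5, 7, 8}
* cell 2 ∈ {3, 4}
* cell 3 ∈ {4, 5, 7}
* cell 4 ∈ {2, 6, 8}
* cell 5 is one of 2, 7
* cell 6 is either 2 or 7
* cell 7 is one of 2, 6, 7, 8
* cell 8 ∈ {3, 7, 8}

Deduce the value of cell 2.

4

Among the 8 variables, 1 fits only cell 1 (and all 8 values in {1, 2, 3, 4, 5, 6, 7, 8} must be used), so cell 1 = 1.
The 7 still-open variables draw from only 7 values {2, 3, 4, 5, 6, 7, 8}, so each is used; only cell 3 can be 5, hence cell 3 = 5.
Among the 6 still-open variables, 4 fits only cell 2 (and all 6 values in {2, 3, 4, 6, 7, 8} must be used), so cell 2 = 4.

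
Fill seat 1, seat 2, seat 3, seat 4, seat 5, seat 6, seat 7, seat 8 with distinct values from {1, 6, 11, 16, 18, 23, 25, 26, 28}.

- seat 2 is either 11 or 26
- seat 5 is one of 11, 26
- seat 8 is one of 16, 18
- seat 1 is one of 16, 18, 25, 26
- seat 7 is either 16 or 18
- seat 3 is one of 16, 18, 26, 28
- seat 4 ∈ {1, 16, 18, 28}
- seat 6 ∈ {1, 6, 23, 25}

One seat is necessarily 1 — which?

seat 4

The 2 variables seat 2 and seat 5 are confined to {11, 26}, which locks those values in; drop them from seat 1, seat 3.
seat 7 and seat 8 between them cover only {16, 18} — a naked pair. Remove those values from seat 1, seat 3, seat 4.
seat 1's domain is down to {25}, so seat 1 = 25. Remove 25 from seat 6.
That leaves seat 3 = 28. Strike 28 from seat 4.
So 1 goes to seat 4.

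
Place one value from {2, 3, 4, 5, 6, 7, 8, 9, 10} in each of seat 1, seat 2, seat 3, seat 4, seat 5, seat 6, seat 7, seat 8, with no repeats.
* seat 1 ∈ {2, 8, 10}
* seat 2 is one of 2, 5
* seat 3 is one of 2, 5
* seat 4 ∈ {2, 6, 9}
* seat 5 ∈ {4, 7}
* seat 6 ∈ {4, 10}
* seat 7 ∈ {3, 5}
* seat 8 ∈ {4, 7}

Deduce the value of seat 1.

8

seat 2 and seat 3 share exactly the 2 values {2, 5}; by pigeonhole those values go to them, so strike 2, 5 from seat 1, seat 4, seat 7.
That leaves seat 7 = 3.
seat 5 and seat 8 between them cover only {4, 7} — a naked pair. Remove those values from seat 6.
seat 6 has just one choice, so seat 6 = 10. Eliminate 10 elsewhere: seat 1.
So seat 1 = 8.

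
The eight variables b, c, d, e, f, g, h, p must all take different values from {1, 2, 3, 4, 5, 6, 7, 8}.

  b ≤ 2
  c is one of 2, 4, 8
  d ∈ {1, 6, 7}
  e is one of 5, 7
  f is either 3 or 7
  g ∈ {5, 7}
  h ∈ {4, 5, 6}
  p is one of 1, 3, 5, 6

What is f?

The 8 variables together cover exactly {1, 2, 3, 4, 5, 6, 7, 8} — 8 values for 8 variables — and 8 appears only in c's list, so c = 8.
The 7 still-open variables draw from only 7 values {1, 2, 3, 4, 5, 6, 7}, so each is used; only b can be 2, hence b = 2.
The 6 still-open variables together cover exactly {1, 3, 4, 5, 6, 7} — 6 values for 6 variables — and 4 appears only in h's list, so h = 4.
e and g share exactly the 2 values {5, 7}; by pigeonhole those values go to them, so strike 5, 7 from d, f, p.
So f = 3.

3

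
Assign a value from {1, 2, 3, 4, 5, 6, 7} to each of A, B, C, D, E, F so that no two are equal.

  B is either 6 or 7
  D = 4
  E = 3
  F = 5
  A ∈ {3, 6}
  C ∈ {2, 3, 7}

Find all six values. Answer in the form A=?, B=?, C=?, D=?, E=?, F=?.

D must be 4 (only option left).
E's domain is down to {3}, so E = 3. So A, C can't be 3.
F has just one choice, so F = 5.
A has just one choice, so A = 6. So B can't be 6.
B has just one choice, so B = 7. So C can't be 7.
C's domain is down to {2}, so C = 2.

A=6, B=7, C=2, D=4, E=3, F=5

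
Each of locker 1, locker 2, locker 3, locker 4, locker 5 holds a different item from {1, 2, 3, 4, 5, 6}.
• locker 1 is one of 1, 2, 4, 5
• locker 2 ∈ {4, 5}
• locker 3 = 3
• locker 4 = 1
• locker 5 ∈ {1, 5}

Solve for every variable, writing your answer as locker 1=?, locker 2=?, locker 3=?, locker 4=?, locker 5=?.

locker 1=2, locker 2=4, locker 3=3, locker 4=1, locker 5=5

locker 3's domain is down to {3}, so locker 3 = 3.
locker 4 must be 1 (only option left). Eliminate 1 elsewhere: locker 1, locker 5.
locker 5's domain is down to {5}, so locker 5 = 5. Remove 5 from locker 1, locker 2.
locker 2's domain is down to {4}, so locker 2 = 4. Strike 4 from locker 1.
locker 1's domain is down to {2}, so locker 1 = 2.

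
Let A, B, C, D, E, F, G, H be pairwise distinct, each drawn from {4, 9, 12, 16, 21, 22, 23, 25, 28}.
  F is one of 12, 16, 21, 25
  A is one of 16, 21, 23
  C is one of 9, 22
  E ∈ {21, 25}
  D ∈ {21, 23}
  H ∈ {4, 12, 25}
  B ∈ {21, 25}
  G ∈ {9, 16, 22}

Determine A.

16

The 8 variables together cover exactly {4, 9, 12, 16, 21, 22, 23, 25} — 8 values for 8 variables — and 4 appears only in H's list, so H = 4.
The 7 still-open variables together cover exactly {9, 12, 16, 21, 22, 23, 25} — 7 values for 7 variables — and 12 appears only in F's list, so F = 12.
B and E between them cover only {21, 25} — a naked pair. Remove those values from A, D.
D's domain is down to {23}, so D = 23. Strike 23 from A.
So A = 16.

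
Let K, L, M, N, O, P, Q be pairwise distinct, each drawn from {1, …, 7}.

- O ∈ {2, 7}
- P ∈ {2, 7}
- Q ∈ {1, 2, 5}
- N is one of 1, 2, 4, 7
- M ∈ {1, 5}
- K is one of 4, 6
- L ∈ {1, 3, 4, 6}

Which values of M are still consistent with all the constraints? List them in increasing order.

1, 5

The 7 variables draw from only 7 values {1, 2, 3, 4, 5, 6, 7}, so each is used; only L can be 3, hence L = 3.
The 6 still-open variables together cover exactly {1, 2, 4, 5, 6, 7} — 6 values for 6 variables — and 6 appears only in K's list, so K = 6.
The 5 still-open variables together cover exactly {1, 2, 4, 5, 7} — 5 values for 5 variables — and 4 appears only in N's list, so N = 4.
The 2 variables O and P are confined to {2, 7}, which locks those values in; drop them from Q.
No further eliminations apply; M can still be any of 1, 5.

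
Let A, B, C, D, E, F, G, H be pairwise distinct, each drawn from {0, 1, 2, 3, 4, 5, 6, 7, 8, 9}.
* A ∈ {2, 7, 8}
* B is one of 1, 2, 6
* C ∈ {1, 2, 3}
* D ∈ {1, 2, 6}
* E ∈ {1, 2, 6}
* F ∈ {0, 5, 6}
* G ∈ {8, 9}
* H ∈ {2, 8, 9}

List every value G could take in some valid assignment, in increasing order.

B, D, E between them cover only {1, 2, 6} — a naked triple. Remove those values from A, C, F, H.
C's domain is down to {3}, so C = 3.
G and H share exactly the 2 values {8, 9}; by pigeonhole those values go to them, so strike 8, 9 from A.
A has just one choice, so A = 7.
No further eliminations apply; G can still be any of 8, 9.

8, 9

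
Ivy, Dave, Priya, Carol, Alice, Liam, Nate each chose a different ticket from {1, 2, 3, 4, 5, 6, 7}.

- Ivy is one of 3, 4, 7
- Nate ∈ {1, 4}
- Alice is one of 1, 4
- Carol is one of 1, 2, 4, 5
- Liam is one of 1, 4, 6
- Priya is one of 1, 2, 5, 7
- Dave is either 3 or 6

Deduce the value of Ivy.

Alice and Nate share exactly the 2 values {1, 4}; by pigeonhole those values go to them, so strike 1, 4 from Ivy, Priya, Carol, Liam.
That leaves Liam = 6. Strike 6 from Dave.
Dave must be 3 (only option left). Strike 3 from Ivy.
So Ivy = 7.

7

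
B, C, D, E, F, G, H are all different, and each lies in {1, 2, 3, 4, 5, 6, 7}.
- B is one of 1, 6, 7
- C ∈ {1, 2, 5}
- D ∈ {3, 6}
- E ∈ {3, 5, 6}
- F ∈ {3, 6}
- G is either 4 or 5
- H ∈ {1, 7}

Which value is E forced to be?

5

The 7 variables together cover exactly {1, 2, 3, 4, 5, 6, 7} — 7 values for 7 variables — and 2 appears only in C's list, so C = 2.
The 6 still-open variables draw from only 6 values {1, 3, 4, 5, 6, 7}, so each is used; only G can be 4, hence G = 4.
The 5 still-open variables together cover exactly {1, 3, 5, 6, 7} — 5 values for 5 variables — and 5 appears only in E's list, so E = 5.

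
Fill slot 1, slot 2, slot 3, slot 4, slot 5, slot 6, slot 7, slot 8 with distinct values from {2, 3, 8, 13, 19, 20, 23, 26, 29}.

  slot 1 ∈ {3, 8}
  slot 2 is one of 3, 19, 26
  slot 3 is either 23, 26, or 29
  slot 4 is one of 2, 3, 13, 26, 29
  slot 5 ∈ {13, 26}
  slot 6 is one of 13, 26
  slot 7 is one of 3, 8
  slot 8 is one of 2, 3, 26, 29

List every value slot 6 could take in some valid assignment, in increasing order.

13, 26

The 8 variables draw from only 8 values {2, 3, 8, 13, 19, 23, 26, 29}, so each is used; only slot 2 can be 19, hence slot 2 = 19.
Among the 7 still-open variables, 23 fits only slot 3 (and all 7 values in {2, 3, 8, 13, 23, 26, 29} must be used), so slot 3 = 23.
slot 1 and slot 7 share exactly the 2 values {3, 8}; by pigeonhole those values go to them, so strike 3, 8 from slot 4, slot 8.
The 2 variables slot 5 and slot 6 are confined to {13, 26}, which locks those values in; drop them from slot 4, slot 8.
No further eliminations apply; slot 6 can still be any of 13, 26.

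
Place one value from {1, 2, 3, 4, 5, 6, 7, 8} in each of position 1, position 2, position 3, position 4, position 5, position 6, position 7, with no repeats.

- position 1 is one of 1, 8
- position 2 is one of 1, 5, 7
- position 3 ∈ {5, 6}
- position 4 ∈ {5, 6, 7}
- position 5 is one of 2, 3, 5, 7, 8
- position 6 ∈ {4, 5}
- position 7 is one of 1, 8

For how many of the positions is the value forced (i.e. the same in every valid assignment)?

1

position 1 and position 7 between them cover only {1, 8} — a naked pair. Remove those values from position 2, position 5.
position 2, position 3, position 4 between them cover only {5, 6, 7} — a naked triple. Remove those values from position 5, position 6.
position 6 must be 4 (only option left).
Determined: position 6=4. The other positions each still have more than one consistent value. That makes 1.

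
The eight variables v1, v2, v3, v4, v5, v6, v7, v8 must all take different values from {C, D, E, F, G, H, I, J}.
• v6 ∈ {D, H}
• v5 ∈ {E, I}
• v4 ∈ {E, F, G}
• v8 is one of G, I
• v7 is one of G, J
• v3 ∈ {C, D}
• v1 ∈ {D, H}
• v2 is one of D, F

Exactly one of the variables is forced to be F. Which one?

v2

The 8 variables draw from only 8 values {C, D, E, F, G, H, I, J}, so each is used; only v3 can be C, hence v3 = C.
The 7 still-open variables draw from only 7 values {D, E, F, G, H, I, J}, so each is used; only v7 can be J, hence v7 = J.
v1 and v6 between them cover only {D, H} — a naked pair. Remove those values from v2.
So F goes to v2.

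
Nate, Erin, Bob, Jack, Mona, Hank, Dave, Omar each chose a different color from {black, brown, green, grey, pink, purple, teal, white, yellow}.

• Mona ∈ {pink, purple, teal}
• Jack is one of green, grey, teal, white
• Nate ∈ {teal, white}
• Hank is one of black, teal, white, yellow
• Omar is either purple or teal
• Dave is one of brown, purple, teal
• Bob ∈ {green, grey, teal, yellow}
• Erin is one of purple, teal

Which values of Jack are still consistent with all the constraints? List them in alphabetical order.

green, grey

Erin and Omar share exactly the 2 values {purple, teal}; by pigeonhole those values go to them, so strike purple, teal from Nate, Bob, Jack, Mona, Hank, Dave.
Nate must be white (only option left). So Jack, Hank can't be white.
Mona must be pink (only option left).
Dave must be brown (only option left).
No further eliminations apply; Jack can still be any of green, grey.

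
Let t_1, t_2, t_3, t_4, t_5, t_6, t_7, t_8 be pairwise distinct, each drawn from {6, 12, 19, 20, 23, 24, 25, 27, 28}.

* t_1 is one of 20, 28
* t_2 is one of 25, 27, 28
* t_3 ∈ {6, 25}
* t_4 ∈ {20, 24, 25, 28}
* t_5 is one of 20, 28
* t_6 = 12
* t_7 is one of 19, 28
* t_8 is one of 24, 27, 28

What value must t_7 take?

19

t_6 must be 12 (only option left).
Among the 7 still-open variables, 6 fits only t_3 (and all 7 values in {6, 19, 20, 24, 25, 27, 28} must be used), so t_3 = 6.
The 6 still-open variables together cover exactly {19, 20, 24, 25, 27, 28} — 6 values for 6 variables — and 19 appears only in t_7's list, so t_7 = 19.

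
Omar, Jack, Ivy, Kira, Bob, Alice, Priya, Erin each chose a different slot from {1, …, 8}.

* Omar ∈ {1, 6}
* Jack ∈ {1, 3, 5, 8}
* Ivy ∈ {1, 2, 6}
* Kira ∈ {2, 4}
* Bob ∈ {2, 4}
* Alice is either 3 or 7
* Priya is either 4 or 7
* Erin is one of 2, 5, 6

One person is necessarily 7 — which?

Priya

The 8 variables draw from only 8 values {1, 2, 3, 4, 5, 6, 7, 8}, so each is used; only Jack can be 8, hence Jack = 8.
Among the 7 still-open variables, 3 fits only Alice (and all 7 values in {1, 2, 3, 4, 5, 6, 7} must be used), so Alice = 3.
Among the 6 still-open variables, 5 fits only Erin (and all 6 values in {1, 2, 4, 5, 6, 7} must be used), so Erin = 5.
Among the 5 still-open variables, 7 fits only Priya (and all 5 values in {1, 2, 4, 6, 7} must be used), so Priya = 7.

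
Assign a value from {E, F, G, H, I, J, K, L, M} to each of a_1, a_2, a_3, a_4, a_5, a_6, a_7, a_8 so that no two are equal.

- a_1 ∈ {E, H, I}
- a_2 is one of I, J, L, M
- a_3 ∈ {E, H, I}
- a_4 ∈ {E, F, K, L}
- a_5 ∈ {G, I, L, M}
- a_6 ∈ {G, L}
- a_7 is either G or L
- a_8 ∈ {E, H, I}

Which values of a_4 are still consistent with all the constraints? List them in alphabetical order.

F, K

The 2 variables a_6 and a_7 are confined to {G, L}, which locks those values in; drop them from a_2, a_4, a_5.
a_1, a_3, a_8 between them cover only {E, H, I} — a naked triple. Remove those values from a_2, a_4, a_5.
a_5 has just one choice, so a_5 = M. Eliminate M elsewhere: a_2.
That leaves a_2 = J.
No further eliminations apply; a_4 can still be any of F, K.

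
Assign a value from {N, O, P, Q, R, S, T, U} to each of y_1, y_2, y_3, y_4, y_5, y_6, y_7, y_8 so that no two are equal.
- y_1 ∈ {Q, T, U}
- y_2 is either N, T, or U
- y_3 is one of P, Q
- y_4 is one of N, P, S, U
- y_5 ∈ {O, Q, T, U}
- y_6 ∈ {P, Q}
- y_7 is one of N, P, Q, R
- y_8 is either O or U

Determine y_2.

The 8 variables together cover exactly {N, O, P, Q, R, S, T, U} — 8 values for 8 variables — and R appears only in y_7's list, so y_7 = R.
The 7 still-open variables together cover exactly {N, O, P, Q, S, T, U} — 7 values for 7 variables — and S appears only in y_4's list, so y_4 = S.
The 6 still-open variables draw from only 6 values {N, O, P, Q, T, U}, so each is used; only y_2 can be N, hence y_2 = N.

N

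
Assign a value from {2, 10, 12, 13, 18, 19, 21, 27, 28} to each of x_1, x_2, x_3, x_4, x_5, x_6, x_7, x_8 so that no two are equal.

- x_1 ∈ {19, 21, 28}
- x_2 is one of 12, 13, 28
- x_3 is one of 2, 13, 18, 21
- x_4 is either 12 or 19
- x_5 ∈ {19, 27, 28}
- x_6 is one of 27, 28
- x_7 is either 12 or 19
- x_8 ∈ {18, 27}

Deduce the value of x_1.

The 8 variables draw from only 8 values {2, 12, 13, 18, 19, 21, 27, 28}, so each is used; only x_3 can be 2, hence x_3 = 2.
The 7 still-open variables draw from only 7 values {12, 13, 18, 19, 21, 27, 28}, so each is used; only x_2 can be 13, hence x_2 = 13.
The 6 still-open variables together cover exactly {12, 18, 19, 21, 27, 28} — 6 values for 6 variables — and 18 appears only in x_8's list, so x_8 = 18.
Among the 5 still-open variables, 21 fits only x_1 (and all 5 values in {12, 19, 21, 27, 28} must be used), so x_1 = 21.

21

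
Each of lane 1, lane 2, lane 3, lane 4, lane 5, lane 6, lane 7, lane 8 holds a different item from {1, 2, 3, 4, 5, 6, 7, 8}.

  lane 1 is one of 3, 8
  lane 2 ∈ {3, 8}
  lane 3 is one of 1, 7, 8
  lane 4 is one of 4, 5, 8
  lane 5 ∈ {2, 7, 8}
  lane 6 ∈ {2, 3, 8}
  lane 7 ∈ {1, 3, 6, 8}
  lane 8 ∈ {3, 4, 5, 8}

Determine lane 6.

The 8 variables together cover exactly {1, 2, 3, 4, 5, 6, 7, 8} — 8 values for 8 variables — and 6 appears only in lane 7's list, so lane 7 = 6.
The 7 still-open variables draw from only 7 values {1, 2, 3, 4, 5, 7, 8}, so each is used; only lane 3 can be 1, hence lane 3 = 1.
Among the 6 still-open variables, 7 fits only lane 5 (and all 6 values in {2, 3, 4, 5, 7, 8} must be used), so lane 5 = 7.
The 5 still-open variables draw from only 5 values {2, 3, 4, 5, 8}, so each is used; only lane 6 can be 2, hence lane 6 = 2.

2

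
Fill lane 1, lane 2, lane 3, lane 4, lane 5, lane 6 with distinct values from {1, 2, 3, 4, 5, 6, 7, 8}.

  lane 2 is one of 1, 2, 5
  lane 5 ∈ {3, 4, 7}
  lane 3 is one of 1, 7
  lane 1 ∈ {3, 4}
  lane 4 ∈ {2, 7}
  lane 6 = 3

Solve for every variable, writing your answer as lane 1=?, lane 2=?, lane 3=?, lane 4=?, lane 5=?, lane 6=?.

lane 1=4, lane 2=5, lane 3=1, lane 4=2, lane 5=7, lane 6=3

lane 6 has just one choice, so lane 6 = 3. So lane 1, lane 5 can't be 3.
lane 1 must be 4 (only option left). Strike 4 from lane 5.
lane 5's domain is down to {7}, so lane 5 = 7. So lane 3, lane 4 can't be 7.
lane 3 has just one choice, so lane 3 = 1. Remove 1 from lane 2.
lane 4 has just one choice, so lane 4 = 2. So lane 2 can't be 2.
That leaves lane 2 = 5.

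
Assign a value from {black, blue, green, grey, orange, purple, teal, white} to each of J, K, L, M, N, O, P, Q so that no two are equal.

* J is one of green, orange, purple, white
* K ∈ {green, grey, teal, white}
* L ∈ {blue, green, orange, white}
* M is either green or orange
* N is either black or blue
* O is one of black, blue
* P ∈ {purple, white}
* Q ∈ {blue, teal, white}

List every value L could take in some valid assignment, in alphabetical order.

green, orange, white

The 8 variables together cover exactly {black, blue, green, grey, orange, purple, teal, white} — 8 values for 8 variables — and grey appears only in K's list, so K = grey.
The 7 still-open variables together cover exactly {black, blue, green, orange, purple, teal, white} — 7 values for 7 variables — and teal appears only in Q's list, so Q = teal.
The 2 variables N and O are confined to {black, blue}, which locks those values in; drop them from L.
No further eliminations apply; L can still be any of green, orange, white.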